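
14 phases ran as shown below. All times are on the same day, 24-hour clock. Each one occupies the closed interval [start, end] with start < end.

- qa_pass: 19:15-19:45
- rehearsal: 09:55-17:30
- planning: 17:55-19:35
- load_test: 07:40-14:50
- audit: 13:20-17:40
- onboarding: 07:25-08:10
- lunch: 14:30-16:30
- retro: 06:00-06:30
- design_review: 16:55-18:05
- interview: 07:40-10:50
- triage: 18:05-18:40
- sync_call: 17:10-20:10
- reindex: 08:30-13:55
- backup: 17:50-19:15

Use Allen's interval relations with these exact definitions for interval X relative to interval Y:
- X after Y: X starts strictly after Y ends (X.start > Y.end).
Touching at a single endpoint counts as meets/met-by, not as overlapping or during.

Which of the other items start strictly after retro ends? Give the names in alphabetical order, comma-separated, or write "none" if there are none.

audit, backup, design_review, interview, load_test, lunch, onboarding, planning, qa_pass, rehearsal, reindex, sync_call, triage

Target retro = [06:00, 06:30].
audit [13:20, 17:40] → after → yes.
backup [17:50, 19:15] → after → yes.
design_review [16:55, 18:05] → after → yes.
interview [07:40, 10:50] → after → yes.
load_test [07:40, 14:50] → after → yes.
lunch [14:30, 16:30] → after → yes.
onboarding [07:25, 08:10] → after → yes.
planning [17:55, 19:35] → after → yes.
qa_pass [19:15, 19:45] → after → yes.
rehearsal [09:55, 17:30] → after → yes.
reindex [08:30, 13:55] → after → yes.
sync_call [17:10, 20:10] → after → yes.
triage [18:05, 18:40] → after → yes.
Result: audit, backup, design_review, interview, load_test, lunch, onboarding, planning, qa_pass, rehearsal, reindex, sync_call, triage.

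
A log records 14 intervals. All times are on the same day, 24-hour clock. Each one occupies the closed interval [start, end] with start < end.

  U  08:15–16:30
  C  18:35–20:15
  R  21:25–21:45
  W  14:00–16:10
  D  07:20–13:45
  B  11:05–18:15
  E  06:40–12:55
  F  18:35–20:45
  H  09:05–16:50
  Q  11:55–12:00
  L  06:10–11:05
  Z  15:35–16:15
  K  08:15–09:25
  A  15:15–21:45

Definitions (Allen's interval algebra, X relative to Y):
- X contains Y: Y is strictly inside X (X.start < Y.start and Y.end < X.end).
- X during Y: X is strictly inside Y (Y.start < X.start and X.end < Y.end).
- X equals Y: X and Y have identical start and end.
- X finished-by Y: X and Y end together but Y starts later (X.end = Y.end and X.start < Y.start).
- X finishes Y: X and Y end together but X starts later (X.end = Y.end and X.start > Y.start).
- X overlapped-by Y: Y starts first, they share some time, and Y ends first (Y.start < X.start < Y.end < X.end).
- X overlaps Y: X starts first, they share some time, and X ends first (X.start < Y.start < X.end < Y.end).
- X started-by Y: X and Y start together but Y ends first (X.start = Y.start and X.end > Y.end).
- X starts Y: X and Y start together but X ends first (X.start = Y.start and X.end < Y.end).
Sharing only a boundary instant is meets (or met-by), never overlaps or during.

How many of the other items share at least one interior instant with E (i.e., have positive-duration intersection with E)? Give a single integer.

Target E = [06:40, 12:55].
A [15:15, 21:45] → after → no.
B [11:05, 18:15] → overlapped-by → counts.
C [18:35, 20:15] → after → no.
D [07:20, 13:45] → overlapped-by → counts.
F [18:35, 20:45] → after → no.
H [09:05, 16:50] → overlapped-by → counts.
K [08:15, 09:25] → during → counts.
L [06:10, 11:05] → overlaps → counts.
Q [11:55, 12:00] → during → counts.
R [21:25, 21:45] → after → no.
U [08:15, 16:30] → overlapped-by → counts.
W [14:00, 16:10] → after → no.
Z [15:35, 16:15] → after → no.
Total: 7.

7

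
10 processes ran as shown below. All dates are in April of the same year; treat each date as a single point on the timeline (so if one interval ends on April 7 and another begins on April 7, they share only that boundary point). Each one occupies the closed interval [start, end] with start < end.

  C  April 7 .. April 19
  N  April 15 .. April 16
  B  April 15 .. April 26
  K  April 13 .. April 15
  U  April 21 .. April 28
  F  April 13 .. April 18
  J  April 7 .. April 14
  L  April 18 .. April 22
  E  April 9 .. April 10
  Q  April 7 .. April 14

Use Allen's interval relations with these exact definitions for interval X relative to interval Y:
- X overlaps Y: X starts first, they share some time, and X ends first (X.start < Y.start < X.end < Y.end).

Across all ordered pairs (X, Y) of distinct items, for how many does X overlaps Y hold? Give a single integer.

Checking all 90 ordered pairs for relation 'overlaps'; matching pairs in alphabetical order:
(B, U): B overlaps U ✓
(C, B): C overlaps B ✓
(C, L): C overlaps L ✓
(F, B): F overlaps B ✓
(J, F): J overlaps F ✓
(J, K): J overlaps K ✓
(L, U): L overlaps U ✓
(Q, F): Q overlaps F ✓
(Q, K): Q overlaps K ✓
Count: 9.

9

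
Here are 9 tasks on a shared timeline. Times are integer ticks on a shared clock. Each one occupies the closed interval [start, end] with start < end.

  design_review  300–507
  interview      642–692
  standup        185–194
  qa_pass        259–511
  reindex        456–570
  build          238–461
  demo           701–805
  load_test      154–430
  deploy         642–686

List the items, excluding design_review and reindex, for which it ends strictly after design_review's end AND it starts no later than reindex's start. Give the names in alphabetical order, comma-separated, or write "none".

qa_pass

Conditions: its end is strictly after design_review's end (X.end > 507) AND its start is no later than reindex's start (X.start <= 456).
build: end 461 > 507? ✗; start 238 <= 456? ✓ → no.
demo: end 805 > 507? ✓; start 701 <= 456? ✗ → no.
deploy: end 686 > 507? ✓; start 642 <= 456? ✗ → no.
interview: end 692 > 507? ✓; start 642 <= 456? ✗ → no.
load_test: end 430 > 507? ✗; start 154 <= 456? ✓ → no.
qa_pass: end 511 > 507? ✓; start 259 <= 456? ✓ → yes.
standup: end 194 > 507? ✗; start 185 <= 456? ✓ → no.
Result: qa_pass.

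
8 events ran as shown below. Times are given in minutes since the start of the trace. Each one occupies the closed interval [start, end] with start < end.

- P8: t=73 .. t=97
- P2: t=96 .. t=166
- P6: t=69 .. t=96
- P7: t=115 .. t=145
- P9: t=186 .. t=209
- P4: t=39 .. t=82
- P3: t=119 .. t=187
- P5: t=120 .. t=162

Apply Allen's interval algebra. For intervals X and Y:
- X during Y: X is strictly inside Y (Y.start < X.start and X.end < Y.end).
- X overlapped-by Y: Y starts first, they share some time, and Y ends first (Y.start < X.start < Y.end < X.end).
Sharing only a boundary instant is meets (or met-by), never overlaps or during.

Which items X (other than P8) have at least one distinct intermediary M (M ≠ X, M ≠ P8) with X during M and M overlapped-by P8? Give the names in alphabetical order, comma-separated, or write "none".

P5, P7

Target P8 = [t=73, t=97].
Intermediaries M with M overlapped-by P8: P2.
Via P2 — items with X during P2: P5, P7.
Union: P5, P7.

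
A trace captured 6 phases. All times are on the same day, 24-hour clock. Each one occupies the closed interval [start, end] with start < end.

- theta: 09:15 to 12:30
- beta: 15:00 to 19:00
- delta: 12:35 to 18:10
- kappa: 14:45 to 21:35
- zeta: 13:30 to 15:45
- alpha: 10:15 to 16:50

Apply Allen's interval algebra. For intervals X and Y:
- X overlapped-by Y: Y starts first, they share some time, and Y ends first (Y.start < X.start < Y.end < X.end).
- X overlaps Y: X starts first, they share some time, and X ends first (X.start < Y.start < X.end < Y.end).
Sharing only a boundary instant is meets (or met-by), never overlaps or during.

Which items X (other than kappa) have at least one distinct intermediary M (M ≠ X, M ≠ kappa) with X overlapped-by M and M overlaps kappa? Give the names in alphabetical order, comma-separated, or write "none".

Target kappa = [14:45, 21:35].
Intermediaries M with M overlaps kappa: alpha, delta, zeta.
Via alpha — items with X overlapped-by alpha: beta, delta.
Via delta — items with X overlapped-by delta: beta.
Via zeta — items with X overlapped-by zeta: beta.
Union: beta, delta.

beta, delta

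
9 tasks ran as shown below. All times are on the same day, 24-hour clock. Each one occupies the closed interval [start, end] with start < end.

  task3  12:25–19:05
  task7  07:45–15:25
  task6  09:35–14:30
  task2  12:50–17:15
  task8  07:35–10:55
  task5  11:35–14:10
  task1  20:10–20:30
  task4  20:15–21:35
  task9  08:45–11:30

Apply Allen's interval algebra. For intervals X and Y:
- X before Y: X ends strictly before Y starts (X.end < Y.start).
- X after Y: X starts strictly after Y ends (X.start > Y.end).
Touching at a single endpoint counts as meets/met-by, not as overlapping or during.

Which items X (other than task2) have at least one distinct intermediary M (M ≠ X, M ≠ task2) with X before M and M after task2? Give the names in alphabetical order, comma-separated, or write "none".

Target task2 = [12:50, 17:15].
Intermediaries M with M after task2: task1, task4.
Via task1 — items with X before task1: task3, task5, task6, task7, task8, task9.
Via task4 — items with X before task4: task3, task5, task6, task7, task8, task9.
Union: task3, task5, task6, task7, task8, task9.

task3, task5, task6, task7, task8, task9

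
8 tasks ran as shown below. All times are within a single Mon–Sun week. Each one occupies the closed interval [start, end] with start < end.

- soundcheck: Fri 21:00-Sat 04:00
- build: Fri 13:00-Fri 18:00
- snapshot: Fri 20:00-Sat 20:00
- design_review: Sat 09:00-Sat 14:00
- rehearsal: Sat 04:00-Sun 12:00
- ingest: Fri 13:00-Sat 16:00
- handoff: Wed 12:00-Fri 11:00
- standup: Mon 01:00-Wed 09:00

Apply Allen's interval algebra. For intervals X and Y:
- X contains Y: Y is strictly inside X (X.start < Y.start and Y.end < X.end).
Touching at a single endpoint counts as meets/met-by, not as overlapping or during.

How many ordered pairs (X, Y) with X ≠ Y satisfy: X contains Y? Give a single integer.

5

Checking all 56 ordered pairs for relation 'contains'; matching pairs in alphabetical order:
(ingest, design_review): ingest contains design_review ✓
(ingest, soundcheck): ingest contains soundcheck ✓
(rehearsal, design_review): rehearsal contains design_review ✓
(snapshot, design_review): snapshot contains design_review ✓
(snapshot, soundcheck): snapshot contains soundcheck ✓
Count: 5.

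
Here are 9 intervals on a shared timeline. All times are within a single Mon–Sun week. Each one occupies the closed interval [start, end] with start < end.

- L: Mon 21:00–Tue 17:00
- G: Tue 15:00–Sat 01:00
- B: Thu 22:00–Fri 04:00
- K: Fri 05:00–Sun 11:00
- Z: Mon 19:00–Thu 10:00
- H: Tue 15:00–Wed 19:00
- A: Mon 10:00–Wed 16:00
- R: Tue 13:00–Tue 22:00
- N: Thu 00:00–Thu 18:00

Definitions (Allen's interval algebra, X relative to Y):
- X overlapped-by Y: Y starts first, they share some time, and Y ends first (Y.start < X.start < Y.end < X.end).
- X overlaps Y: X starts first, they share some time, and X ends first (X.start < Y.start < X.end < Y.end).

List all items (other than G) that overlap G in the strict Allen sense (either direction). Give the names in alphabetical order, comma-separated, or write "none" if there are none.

A, K, L, R, Z

Target G = [Tue 15:00, Sat 01:00].
A [Mon 10:00, Wed 16:00] → overlaps → yes.
B [Thu 22:00, Fri 04:00] → during → no.
H [Tue 15:00, Wed 19:00] → starts → no.
K [Fri 05:00, Sun 11:00] → overlapped-by → yes.
L [Mon 21:00, Tue 17:00] → overlaps → yes.
N [Thu 00:00, Thu 18:00] → during → no.
R [Tue 13:00, Tue 22:00] → overlaps → yes.
Z [Mon 19:00, Thu 10:00] → overlaps → yes.
Result: A, K, L, R, Z.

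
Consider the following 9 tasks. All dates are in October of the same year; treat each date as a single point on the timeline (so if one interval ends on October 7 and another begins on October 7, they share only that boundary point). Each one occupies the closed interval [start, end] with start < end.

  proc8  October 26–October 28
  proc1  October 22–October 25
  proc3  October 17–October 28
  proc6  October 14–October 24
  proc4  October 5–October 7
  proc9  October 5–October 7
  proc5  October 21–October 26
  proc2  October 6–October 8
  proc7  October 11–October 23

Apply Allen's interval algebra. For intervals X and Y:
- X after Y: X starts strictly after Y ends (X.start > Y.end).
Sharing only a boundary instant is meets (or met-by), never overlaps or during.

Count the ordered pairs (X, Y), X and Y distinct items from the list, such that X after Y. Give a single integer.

Checking all 72 ordered pairs for relation 'after'; matching pairs in alphabetical order:
(proc1, proc2): proc1 after proc2 ✓
(proc1, proc4): proc1 after proc4 ✓
(proc1, proc9): proc1 after proc9 ✓
(proc3, proc2): proc3 after proc2 ✓
(proc3, proc4): proc3 after proc4 ✓
(proc3, proc9): proc3 after proc9 ✓
(proc5, proc2): proc5 after proc2 ✓
(proc5, proc4): proc5 after proc4 ✓
(proc5, proc9): proc5 after proc9 ✓
(proc6, proc2): proc6 after proc2 ✓
(proc6, proc4): proc6 after proc4 ✓
(proc6, proc9): proc6 after proc9 ✓
(proc7, proc2): proc7 after proc2 ✓
(proc7, proc4): proc7 after proc4 ✓
(proc7, proc9): proc7 after proc9 ✓
(proc8, proc1): proc8 after proc1 ✓
(proc8, proc2): proc8 after proc2 ✓
(proc8, proc4): proc8 after proc4 ✓
(proc8, proc6): proc8 after proc6 ✓
(proc8, proc7): proc8 after proc7 ✓
(proc8, proc9): proc8 after proc9 ✓
Count: 21.

21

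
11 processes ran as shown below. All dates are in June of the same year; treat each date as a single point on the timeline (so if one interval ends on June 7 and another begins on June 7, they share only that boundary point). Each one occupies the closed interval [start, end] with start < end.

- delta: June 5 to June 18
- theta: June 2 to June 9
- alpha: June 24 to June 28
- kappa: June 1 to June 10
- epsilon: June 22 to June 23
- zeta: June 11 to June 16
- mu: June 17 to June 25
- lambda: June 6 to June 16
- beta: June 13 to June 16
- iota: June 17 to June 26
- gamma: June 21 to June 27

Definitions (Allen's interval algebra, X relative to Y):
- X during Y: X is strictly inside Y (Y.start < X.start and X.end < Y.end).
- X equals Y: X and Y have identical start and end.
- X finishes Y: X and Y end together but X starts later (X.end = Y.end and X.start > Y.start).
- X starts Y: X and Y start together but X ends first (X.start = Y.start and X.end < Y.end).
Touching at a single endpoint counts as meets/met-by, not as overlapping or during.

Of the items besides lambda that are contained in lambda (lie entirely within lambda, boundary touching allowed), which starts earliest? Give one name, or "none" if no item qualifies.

zeta

Target lambda = [June 6, June 16].
alpha [June 24, June 28] → after → excluded.
beta [June 13, June 16] → finishes → candidate.
delta [June 5, June 18] → contains → excluded.
epsilon [June 22, June 23] → after → excluded.
gamma [June 21, June 27] → after → excluded.
iota [June 17, June 26] → after → excluded.
kappa [June 1, June 10] → overlaps → excluded.
mu [June 17, June 25] → after → excluded.
theta [June 2, June 9] → overlaps → excluded.
zeta [June 11, June 16] → finishes → candidate.
Among candidates, earliest start is June 11 → zeta.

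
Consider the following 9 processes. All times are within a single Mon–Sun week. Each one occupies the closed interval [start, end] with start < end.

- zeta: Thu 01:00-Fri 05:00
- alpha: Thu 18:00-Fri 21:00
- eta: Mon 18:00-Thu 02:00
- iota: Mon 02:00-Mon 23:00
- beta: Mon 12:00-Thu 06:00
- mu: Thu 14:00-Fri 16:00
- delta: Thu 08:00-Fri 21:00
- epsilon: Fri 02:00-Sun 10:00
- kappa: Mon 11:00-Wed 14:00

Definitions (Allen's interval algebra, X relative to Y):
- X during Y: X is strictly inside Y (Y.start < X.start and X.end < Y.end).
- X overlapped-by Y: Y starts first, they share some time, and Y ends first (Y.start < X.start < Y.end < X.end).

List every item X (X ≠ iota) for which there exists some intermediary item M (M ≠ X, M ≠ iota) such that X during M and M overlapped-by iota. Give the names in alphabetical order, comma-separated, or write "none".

eta

Target iota = [Mon 02:00, Mon 23:00].
Intermediaries M with M overlapped-by iota: beta, eta, kappa.
Via beta — items with X during beta: eta.
Via eta — items with X during eta: none.
Via kappa — items with X during kappa: none.
Union: eta.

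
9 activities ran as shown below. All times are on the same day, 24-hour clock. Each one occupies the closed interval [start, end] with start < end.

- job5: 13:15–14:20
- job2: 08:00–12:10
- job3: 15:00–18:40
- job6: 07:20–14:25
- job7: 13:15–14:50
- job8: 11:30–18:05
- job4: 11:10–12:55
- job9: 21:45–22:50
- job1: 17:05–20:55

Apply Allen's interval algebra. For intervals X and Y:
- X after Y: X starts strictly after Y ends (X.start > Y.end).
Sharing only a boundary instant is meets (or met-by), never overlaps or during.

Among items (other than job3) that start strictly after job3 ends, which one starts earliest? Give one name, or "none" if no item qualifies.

job9

Target job3 = [15:00, 18:40].
job1 [17:05, 20:55] → overlapped-by → excluded.
job2 [08:00, 12:10] → before → excluded.
job4 [11:10, 12:55] → before → excluded.
job5 [13:15, 14:20] → before → excluded.
job6 [07:20, 14:25] → before → excluded.
job7 [13:15, 14:50] → before → excluded.
job8 [11:30, 18:05] → overlaps → excluded.
job9 [21:45, 22:50] → after → candidate.
Among candidates, earliest start is 21:45 → job9.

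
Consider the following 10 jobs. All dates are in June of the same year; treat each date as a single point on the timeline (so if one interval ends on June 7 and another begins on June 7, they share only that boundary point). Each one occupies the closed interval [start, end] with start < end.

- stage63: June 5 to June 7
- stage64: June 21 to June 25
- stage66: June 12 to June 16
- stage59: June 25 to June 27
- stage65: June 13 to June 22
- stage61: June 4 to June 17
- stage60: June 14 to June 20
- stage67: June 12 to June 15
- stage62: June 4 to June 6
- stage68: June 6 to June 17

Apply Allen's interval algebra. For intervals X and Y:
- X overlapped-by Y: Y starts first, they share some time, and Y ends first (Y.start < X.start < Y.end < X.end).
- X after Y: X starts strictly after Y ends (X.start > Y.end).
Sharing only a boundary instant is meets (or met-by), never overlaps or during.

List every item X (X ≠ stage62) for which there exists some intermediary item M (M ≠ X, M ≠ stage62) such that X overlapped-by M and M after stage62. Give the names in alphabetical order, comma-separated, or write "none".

Target stage62 = [June 4, June 6].
Intermediaries M with M after stage62: stage59, stage60, stage64, stage65, stage66, stage67.
Via stage59 — items with X overlapped-by stage59: none.
Via stage60 — items with X overlapped-by stage60: none.
Via stage64 — items with X overlapped-by stage64: none.
Via stage65 — items with X overlapped-by stage65: stage64.
Via stage66 — items with X overlapped-by stage66: stage60, stage65.
Via stage67 — items with X overlapped-by stage67: stage60, stage65.
Union: stage60, stage64, stage65.

stage60, stage64, stage65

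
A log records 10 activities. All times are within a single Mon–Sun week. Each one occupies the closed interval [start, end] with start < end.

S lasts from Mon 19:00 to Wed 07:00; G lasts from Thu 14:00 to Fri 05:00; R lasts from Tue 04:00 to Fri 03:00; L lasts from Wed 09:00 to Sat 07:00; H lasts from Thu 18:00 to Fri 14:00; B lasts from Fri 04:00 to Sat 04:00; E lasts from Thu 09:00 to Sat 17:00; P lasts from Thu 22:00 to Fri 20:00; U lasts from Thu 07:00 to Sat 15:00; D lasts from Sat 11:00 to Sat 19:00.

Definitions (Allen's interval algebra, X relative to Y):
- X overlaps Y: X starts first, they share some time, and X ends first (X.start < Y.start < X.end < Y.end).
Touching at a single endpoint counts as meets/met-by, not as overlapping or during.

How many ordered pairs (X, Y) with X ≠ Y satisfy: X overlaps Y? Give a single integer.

Checking all 90 ordered pairs for relation 'overlaps'; matching pairs in alphabetical order:
(E, D): E overlaps D ✓
(G, B): G overlaps B ✓
(G, H): G overlaps H ✓
(G, P): G overlaps P ✓
(H, B): H overlaps B ✓
(H, P): H overlaps P ✓
(L, E): L overlaps E ✓
(L, U): L overlaps U ✓
(P, B): P overlaps B ✓
(R, E): R overlaps E ✓
(R, G): R overlaps G ✓
(R, H): R overlaps H ✓
(R, L): R overlaps L ✓
(R, P): R overlaps P ✓
(R, U): R overlaps U ✓
(S, R): S overlaps R ✓
(U, D): U overlaps D ✓
(U, E): U overlaps E ✓
Count: 18.

18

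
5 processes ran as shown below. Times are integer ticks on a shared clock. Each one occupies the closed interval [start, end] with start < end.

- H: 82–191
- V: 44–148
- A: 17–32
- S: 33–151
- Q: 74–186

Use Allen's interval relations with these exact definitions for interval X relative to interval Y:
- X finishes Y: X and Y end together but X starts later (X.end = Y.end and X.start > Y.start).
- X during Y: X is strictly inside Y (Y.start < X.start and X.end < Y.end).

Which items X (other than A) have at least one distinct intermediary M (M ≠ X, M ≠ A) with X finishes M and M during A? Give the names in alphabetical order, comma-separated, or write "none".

Target A = [17, 32].
Intermediaries M with M during A: none.
Union: none.

none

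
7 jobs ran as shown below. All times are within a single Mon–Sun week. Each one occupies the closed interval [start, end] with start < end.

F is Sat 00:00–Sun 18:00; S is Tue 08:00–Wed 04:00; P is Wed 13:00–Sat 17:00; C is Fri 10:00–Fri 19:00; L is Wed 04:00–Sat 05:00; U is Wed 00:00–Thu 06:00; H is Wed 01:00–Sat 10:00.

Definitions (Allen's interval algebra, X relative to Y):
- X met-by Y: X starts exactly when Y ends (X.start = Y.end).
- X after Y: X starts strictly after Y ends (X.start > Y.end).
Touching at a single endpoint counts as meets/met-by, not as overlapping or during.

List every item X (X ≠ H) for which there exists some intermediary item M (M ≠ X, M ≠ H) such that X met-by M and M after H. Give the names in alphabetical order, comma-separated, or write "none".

Target H = [Wed 01:00, Sat 10:00].
Intermediaries M with M after H: none.
Union: none.

none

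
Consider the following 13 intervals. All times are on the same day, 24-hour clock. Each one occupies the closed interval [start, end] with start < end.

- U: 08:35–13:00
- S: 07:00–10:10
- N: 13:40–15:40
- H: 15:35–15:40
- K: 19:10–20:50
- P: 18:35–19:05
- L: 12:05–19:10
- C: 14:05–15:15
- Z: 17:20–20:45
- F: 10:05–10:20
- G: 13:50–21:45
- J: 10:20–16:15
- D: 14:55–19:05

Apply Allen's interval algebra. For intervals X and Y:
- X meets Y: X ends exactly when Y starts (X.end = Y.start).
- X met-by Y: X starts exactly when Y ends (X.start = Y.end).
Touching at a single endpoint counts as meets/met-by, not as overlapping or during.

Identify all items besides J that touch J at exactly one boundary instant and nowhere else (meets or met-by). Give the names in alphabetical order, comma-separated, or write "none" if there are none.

F

Target J = [10:20, 16:15].
C [14:05, 15:15] → during → no.
D [14:55, 19:05] → overlapped-by → no.
F [10:05, 10:20] → meets → yes.
G [13:50, 21:45] → overlapped-by → no.
H [15:35, 15:40] → during → no.
K [19:10, 20:50] → after → no.
L [12:05, 19:10] → overlapped-by → no.
N [13:40, 15:40] → during → no.
P [18:35, 19:05] → after → no.
S [07:00, 10:10] → before → no.
U [08:35, 13:00] → overlaps → no.
Z [17:20, 20:45] → after → no.
Result: F.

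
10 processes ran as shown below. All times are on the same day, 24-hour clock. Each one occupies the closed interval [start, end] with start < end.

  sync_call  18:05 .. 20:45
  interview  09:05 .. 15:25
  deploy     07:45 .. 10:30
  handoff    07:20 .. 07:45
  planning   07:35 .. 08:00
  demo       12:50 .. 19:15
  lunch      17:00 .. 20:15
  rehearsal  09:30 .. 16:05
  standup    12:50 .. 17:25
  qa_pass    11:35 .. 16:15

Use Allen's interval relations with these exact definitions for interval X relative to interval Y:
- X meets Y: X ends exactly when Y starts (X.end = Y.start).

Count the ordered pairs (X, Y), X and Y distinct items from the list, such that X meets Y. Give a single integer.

Checking all 90 ordered pairs for relation 'meets'; matching pairs in alphabetical order:
(handoff, deploy): handoff meets deploy ✓
Count: 1.

1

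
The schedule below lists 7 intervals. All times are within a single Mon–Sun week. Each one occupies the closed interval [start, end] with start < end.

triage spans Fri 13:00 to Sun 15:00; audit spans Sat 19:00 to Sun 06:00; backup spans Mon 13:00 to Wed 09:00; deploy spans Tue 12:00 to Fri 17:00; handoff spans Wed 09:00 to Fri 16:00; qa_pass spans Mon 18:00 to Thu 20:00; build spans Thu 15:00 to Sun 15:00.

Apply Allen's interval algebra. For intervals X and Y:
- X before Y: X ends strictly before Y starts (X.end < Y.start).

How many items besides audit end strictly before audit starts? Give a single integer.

4

Target audit = [Sat 19:00, Sun 06:00].
backup [Mon 13:00, Wed 09:00] → before → counts.
build [Thu 15:00, Sun 15:00] → contains → no.
deploy [Tue 12:00, Fri 17:00] → before → counts.
handoff [Wed 09:00, Fri 16:00] → before → counts.
qa_pass [Mon 18:00, Thu 20:00] → before → counts.
triage [Fri 13:00, Sun 15:00] → contains → no.
Total: 4.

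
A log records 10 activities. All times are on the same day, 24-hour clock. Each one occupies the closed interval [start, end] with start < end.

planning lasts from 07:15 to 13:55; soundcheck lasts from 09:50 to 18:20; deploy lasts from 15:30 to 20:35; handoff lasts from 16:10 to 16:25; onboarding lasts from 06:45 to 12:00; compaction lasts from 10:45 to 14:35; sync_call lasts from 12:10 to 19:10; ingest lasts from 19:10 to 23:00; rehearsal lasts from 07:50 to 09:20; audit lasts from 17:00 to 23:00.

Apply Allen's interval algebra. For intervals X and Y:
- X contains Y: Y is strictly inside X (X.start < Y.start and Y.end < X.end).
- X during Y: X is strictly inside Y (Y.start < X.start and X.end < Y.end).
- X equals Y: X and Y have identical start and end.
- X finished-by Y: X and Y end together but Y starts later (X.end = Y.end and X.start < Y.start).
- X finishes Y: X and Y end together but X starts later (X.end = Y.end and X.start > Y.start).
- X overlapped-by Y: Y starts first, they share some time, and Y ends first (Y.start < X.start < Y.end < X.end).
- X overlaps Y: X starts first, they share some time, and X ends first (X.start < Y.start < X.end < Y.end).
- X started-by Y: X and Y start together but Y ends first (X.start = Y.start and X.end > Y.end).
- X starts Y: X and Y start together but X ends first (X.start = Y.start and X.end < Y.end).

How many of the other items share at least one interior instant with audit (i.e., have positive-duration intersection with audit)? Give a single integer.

4

Target audit = [17:00, 23:00].
compaction [10:45, 14:35] → before → no.
deploy [15:30, 20:35] → overlaps → counts.
handoff [16:10, 16:25] → before → no.
ingest [19:10, 23:00] → finishes → counts.
onboarding [06:45, 12:00] → before → no.
planning [07:15, 13:55] → before → no.
rehearsal [07:50, 09:20] → before → no.
soundcheck [09:50, 18:20] → overlaps → counts.
sync_call [12:10, 19:10] → overlaps → counts.
Total: 4.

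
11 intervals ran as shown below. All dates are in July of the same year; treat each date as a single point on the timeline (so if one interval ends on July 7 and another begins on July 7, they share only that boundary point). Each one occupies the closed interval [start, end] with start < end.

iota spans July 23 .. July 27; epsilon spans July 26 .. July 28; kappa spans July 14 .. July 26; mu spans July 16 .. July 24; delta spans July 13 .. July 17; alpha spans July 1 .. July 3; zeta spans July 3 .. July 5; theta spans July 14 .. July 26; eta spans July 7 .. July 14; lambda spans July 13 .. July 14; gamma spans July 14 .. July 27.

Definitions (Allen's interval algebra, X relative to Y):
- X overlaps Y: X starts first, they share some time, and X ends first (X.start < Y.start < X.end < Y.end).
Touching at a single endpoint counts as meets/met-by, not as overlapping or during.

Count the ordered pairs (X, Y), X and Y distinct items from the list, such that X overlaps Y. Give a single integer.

Checking all 110 ordered pairs for relation 'overlaps'; matching pairs in alphabetical order:
(delta, gamma): delta overlaps gamma ✓
(delta, kappa): delta overlaps kappa ✓
(delta, mu): delta overlaps mu ✓
(delta, theta): delta overlaps theta ✓
(eta, delta): eta overlaps delta ✓
(gamma, epsilon): gamma overlaps epsilon ✓
(iota, epsilon): iota overlaps epsilon ✓
(kappa, iota): kappa overlaps iota ✓
(mu, iota): mu overlaps iota ✓
(theta, iota): theta overlaps iota ✓
Count: 10.

10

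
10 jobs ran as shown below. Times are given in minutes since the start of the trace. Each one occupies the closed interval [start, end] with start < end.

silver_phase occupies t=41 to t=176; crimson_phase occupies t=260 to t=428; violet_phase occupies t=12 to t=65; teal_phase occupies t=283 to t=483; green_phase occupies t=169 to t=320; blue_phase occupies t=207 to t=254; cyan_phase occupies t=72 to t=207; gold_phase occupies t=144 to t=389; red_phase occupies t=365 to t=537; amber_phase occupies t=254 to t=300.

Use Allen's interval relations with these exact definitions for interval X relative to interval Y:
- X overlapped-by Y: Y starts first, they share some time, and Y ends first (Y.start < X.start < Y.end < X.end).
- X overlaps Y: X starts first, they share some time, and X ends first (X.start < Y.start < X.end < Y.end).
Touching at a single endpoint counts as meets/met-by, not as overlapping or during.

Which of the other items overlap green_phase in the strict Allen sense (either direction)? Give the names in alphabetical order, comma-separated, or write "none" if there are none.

Target green_phase = [t=169, t=320].
amber_phase [t=254, t=300] → during → no.
blue_phase [t=207, t=254] → during → no.
crimson_phase [t=260, t=428] → overlapped-by → yes.
cyan_phase [t=72, t=207] → overlaps → yes.
gold_phase [t=144, t=389] → contains → no.
red_phase [t=365, t=537] → after → no.
silver_phase [t=41, t=176] → overlaps → yes.
teal_phase [t=283, t=483] → overlapped-by → yes.
violet_phase [t=12, t=65] → before → no.
Result: crimson_phase, cyan_phase, silver_phase, teal_phase.

crimson_phase, cyan_phase, silver_phase, teal_phase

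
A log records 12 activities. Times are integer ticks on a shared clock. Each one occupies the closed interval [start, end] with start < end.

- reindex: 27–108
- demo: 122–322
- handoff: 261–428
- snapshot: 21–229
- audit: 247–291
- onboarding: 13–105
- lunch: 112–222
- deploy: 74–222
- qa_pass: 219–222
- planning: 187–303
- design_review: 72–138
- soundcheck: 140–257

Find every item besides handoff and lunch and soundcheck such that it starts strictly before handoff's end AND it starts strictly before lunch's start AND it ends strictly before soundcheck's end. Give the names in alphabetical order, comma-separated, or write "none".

Conditions: its start is strictly before handoff's end (X.start < 428) AND its start is strictly before lunch's start (X.start < 112) AND its end is strictly before soundcheck's end (X.end < 257).
audit: start 247 < 428? ✓; start 247 < 112? ✗; end 291 < 257? ✗ → no.
demo: start 122 < 428? ✓; start 122 < 112? ✗; end 322 < 257? ✗ → no.
deploy: start 74 < 428? ✓; start 74 < 112? ✓; end 222 < 257? ✓ → yes.
design_review: start 72 < 428? ✓; start 72 < 112? ✓; end 138 < 257? ✓ → yes.
onboarding: start 13 < 428? ✓; start 13 < 112? ✓; end 105 < 257? ✓ → yes.
planning: start 187 < 428? ✓; start 187 < 112? ✗; end 303 < 257? ✗ → no.
qa_pass: start 219 < 428? ✓; start 219 < 112? ✗; end 222 < 257? ✓ → no.
reindex: start 27 < 428? ✓; start 27 < 112? ✓; end 108 < 257? ✓ → yes.
snapshot: start 21 < 428? ✓; start 21 < 112? ✓; end 229 < 257? ✓ → yes.
Result: deploy, design_review, onboarding, reindex, snapshot.

deploy, design_review, onboarding, reindex, snapshot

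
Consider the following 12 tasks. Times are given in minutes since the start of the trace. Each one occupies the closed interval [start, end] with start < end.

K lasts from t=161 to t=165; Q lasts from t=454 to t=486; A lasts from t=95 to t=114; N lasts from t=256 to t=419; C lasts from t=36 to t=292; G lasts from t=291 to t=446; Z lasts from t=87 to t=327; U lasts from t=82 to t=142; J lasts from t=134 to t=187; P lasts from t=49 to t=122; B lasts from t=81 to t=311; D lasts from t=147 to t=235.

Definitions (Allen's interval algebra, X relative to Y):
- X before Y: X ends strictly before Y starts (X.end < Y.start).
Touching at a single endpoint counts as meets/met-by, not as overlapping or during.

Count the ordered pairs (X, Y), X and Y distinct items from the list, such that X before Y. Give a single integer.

Checking all 132 ordered pairs for relation 'before'; matching pairs in alphabetical order:
(A, D): A before D ✓
(A, G): A before G ✓
(A, J): A before J ✓
(A, K): A before K ✓
(A, N): A before N ✓
(A, Q): A before Q ✓
(B, Q): B before Q ✓
(C, Q): C before Q ✓
(D, G): D before G ✓
(D, N): D before N ✓
(D, Q): D before Q ✓
(G, Q): G before Q ✓
(J, G): J before G ✓
(J, N): J before N ✓
(J, Q): J before Q ✓
(K, G): K before G ✓
(K, N): K before N ✓
(K, Q): K before Q ✓
(N, Q): N before Q ✓
(P, D): P before D ✓
(P, G): P before G ✓
(P, J): P before J ✓
(P, K): P before K ✓
(P, N): P before N ✓
... plus 7 further pairs not listed.
Count: 31.

31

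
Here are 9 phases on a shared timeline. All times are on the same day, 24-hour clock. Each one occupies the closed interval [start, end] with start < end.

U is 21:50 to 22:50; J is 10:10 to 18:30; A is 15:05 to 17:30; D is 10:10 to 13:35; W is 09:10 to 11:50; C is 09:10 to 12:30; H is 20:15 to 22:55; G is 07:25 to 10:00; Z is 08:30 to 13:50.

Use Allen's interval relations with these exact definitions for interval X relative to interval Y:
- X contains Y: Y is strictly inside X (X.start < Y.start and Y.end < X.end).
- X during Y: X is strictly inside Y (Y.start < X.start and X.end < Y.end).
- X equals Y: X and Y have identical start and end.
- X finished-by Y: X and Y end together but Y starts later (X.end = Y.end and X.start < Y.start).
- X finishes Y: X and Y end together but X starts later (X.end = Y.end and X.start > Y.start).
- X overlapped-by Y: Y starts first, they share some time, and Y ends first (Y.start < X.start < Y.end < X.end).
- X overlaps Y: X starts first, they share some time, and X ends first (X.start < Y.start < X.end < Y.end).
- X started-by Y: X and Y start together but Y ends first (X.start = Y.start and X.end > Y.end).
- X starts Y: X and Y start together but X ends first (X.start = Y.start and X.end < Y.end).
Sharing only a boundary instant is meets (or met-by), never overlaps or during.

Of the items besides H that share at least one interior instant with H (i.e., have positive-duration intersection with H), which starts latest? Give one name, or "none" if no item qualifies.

Target H = [20:15, 22:55].
A [15:05, 17:30] → before → excluded.
C [09:10, 12:30] → before → excluded.
D [10:10, 13:35] → before → excluded.
G [07:25, 10:00] → before → excluded.
J [10:10, 18:30] → before → excluded.
U [21:50, 22:50] → during → candidate.
W [09:10, 11:50] → before → excluded.
Z [08:30, 13:50] → before → excluded.
Among candidates, latest start is 21:50 → U.

U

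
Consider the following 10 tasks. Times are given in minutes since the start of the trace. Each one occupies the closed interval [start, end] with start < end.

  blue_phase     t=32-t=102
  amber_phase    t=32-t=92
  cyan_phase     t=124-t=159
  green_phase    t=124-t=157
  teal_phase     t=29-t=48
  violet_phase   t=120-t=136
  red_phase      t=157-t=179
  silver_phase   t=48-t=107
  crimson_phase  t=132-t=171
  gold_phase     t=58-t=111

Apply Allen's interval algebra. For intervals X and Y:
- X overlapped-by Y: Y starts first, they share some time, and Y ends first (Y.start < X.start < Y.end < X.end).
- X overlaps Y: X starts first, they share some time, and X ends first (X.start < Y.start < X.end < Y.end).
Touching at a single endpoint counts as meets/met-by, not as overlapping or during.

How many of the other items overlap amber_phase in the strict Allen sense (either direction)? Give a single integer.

3

Target amber_phase = [t=32, t=92].
blue_phase [t=32, t=102] → started-by → no.
crimson_phase [t=132, t=171] → after → no.
cyan_phase [t=124, t=159] → after → no.
gold_phase [t=58, t=111] → overlapped-by → counts.
green_phase [t=124, t=157] → after → no.
red_phase [t=157, t=179] → after → no.
silver_phase [t=48, t=107] → overlapped-by → counts.
teal_phase [t=29, t=48] → overlaps → counts.
violet_phase [t=120, t=136] → after → no.
Total: 3.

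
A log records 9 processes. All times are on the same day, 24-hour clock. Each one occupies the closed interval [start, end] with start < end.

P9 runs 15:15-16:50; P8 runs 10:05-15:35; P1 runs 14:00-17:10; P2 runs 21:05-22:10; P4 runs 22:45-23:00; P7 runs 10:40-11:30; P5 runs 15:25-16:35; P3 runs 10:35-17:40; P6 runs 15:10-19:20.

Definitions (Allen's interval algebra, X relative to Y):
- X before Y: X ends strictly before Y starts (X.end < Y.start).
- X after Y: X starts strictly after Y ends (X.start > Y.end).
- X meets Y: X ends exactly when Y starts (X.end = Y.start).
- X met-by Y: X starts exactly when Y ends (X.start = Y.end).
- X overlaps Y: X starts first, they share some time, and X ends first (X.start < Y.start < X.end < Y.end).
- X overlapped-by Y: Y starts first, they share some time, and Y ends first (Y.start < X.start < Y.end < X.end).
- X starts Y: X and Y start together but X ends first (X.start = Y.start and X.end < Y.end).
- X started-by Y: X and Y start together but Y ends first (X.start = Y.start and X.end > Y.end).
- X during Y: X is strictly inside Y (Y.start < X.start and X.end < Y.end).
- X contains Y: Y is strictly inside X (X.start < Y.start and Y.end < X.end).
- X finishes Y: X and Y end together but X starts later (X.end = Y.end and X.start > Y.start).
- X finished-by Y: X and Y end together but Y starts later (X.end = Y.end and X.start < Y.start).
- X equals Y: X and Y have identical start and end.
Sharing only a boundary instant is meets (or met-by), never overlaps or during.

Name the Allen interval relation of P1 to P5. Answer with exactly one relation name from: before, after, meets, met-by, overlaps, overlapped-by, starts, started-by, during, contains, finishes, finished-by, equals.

contains

P1 = [14:00, 17:10]; P5 = [15:25, 16:35].
Compare endpoints: P1.start < P5.start, P1.start < P5.end, P1.end > P5.start, P1.end > P5.end.
That pattern is 'contains'.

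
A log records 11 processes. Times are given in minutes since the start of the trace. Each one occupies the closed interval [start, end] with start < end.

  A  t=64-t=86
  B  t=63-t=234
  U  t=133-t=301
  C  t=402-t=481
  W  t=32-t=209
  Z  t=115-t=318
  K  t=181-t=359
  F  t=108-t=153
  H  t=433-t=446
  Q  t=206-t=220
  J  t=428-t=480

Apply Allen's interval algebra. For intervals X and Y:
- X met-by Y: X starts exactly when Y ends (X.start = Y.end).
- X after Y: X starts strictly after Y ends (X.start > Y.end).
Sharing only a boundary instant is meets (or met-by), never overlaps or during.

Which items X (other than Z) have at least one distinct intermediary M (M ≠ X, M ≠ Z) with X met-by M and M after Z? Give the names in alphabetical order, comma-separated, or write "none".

none

Target Z = [t=115, t=318].
Intermediaries M with M after Z: C, H, J.
Via C — items with X met-by C: none.
Via H — items with X met-by H: none.
Via J — items with X met-by J: none.
Union: none.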